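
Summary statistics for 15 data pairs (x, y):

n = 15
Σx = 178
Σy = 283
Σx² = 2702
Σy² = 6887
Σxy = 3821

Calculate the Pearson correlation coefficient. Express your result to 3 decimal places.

r = (nΣxy − ΣxΣy) / √[(nΣx² − (Σx)²)(nΣy² − (Σy)²)]
Numerator: 15×3821 − 178×283 = 6941
Denominator: √[(40530 − 31684)(103305 − 80089)] = √[8846 × 23216] = 14330.6921
r = 6941 / 14330.6921 ≈ 0.484

0.484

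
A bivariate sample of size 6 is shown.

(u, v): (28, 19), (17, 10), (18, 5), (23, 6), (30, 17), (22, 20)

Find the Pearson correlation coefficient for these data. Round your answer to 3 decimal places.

n = 6, Σu = 138, Σv = 77, Σu² = 3310, Σv² = 1211, Σuv = 1880
nΣuv − ΣuΣv = 11280 − 10626 = 654
nΣu² − (Σu)² = 19860 − 19044 = 816; nΣv² − (Σv)² = 7266 − 5929 = 1337
r = 654 / √(816 × 1337) = 654 / 1044.5056 ≈ 0.626

0.626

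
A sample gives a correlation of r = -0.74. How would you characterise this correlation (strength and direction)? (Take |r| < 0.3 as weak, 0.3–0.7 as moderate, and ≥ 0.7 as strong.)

strong negative

r = -0.74 < 0 so the relationship is negative.
|r| = 0.74, which falls in the strong range.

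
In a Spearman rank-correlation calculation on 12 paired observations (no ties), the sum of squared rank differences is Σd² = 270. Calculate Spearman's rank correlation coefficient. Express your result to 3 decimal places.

0.056

ρ = 1 − 6Σd² / [n(n²−1)] = 1 − 6×270 / (12×143)
  = 1 − 1620/1716 = 1 − 0.9441 ≈ 0.056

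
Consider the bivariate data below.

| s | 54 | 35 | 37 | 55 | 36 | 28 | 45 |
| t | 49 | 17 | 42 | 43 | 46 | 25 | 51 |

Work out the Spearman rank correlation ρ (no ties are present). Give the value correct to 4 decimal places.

0.6429

Rank s: 6, 2, 4, 7, 3, 1, 5
Rank t: 6, 1, 3, 4, 5, 2, 7
d = rank(s) − rank(t): 0, 1, 1, 3, -2, -1, -2; Σd² = 20
ρ = 1 − 6Σd² / [n(n²−1)] = 1 − 6×20 / (7×48) = 1 − 120/336 ≈ 0.6429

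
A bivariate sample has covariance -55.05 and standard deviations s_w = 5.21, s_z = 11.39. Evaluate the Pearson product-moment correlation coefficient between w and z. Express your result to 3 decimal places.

-0.928

r = Cov(w,z) / (s_w · s_z) = -55.05 / (5.21 × 11.39)
  = -55.05 / 59.3419 ≈ -0.928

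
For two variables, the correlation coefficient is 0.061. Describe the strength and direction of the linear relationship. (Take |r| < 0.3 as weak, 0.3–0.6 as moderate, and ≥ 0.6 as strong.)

weak positive

r = 0.061 > 0 so the relationship is positive.
|r| = 0.061, which falls in the weak range.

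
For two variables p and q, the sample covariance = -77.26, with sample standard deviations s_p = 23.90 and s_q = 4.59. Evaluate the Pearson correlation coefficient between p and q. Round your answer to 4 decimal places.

-0.7043

r = Cov(p,q) / (s_p · s_q) = -77.26 / (23.90 × 4.59)
  = -77.26 / 109.7010 ≈ -0.7043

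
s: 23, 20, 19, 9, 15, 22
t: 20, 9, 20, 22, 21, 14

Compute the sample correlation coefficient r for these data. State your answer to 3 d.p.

-0.505

n = 6, Σs = 108, Σt = 106, Σs² = 2080, Σt² = 2002, Σst = 1841
nΣst − ΣsΣt = 11046 − 11448 = -402
nΣs² − (Σs)² = 12480 − 11664 = 816; nΣt² − (Σt)² = 12012 − 11236 = 776
r = -402 / √(816 × 776) = -402 / 795.7487 ≈ -0.505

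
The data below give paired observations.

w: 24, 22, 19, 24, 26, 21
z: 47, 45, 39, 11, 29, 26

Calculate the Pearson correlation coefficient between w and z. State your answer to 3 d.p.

n = 6, Σw = 136, Σz = 197, Σw² = 3114, Σz² = 7393, Σwz = 4423
nΣwz − ΣwΣz = 26538 − 26792 = -254
nΣw² − (Σw)² = 18684 − 18496 = 188; nΣz² − (Σz)² = 44358 − 38809 = 5549
r = -254 / √(188 × 5549) = -254 / 1021.3775 ≈ -0.249

-0.249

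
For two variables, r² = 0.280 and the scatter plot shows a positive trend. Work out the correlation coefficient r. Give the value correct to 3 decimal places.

0.529

|r| = √0.280 = 0.529
The association is positive, so r = 0.529.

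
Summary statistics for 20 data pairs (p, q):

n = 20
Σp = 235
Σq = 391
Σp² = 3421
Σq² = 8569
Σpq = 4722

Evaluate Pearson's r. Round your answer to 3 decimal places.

0.164

r = (nΣpq − ΣpΣq) / √[(nΣp² − (Σp)²)(nΣq² − (Σq)²)]
Numerator: 20×4722 − 235×391 = 2555
Denominator: √[(68420 − 55225)(171380 − 152881)] = √[13195 × 18499] = 15623.5177
r = 2555 / 15623.5177 ≈ 0.164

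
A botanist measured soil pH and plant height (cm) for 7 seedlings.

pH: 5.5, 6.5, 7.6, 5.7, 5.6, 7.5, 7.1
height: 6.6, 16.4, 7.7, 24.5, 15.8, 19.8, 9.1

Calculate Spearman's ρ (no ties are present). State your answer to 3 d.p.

0.107

Rank pH: 1, 4, 7, 3, 2, 6, 5
Rank height: 1, 5, 2, 7, 4, 6, 3
d = rank(pH) − rank(height): 0, -1, 5, -4, -2, 0, 2; Σd² = 50
ρ = 1 − 6Σd² / [n(n²−1)] = 1 − 6×50 / (7×48) = 1 − 300/336 ≈ 0.107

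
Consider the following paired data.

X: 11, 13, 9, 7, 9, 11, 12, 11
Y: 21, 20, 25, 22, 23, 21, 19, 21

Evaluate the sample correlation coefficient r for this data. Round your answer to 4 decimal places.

n = 8, ΣX = 83, ΣY = 172, ΣX² = 887, ΣY² = 3722, ΣXY = 1767
nΣXY − ΣXΣY = 14136 − 14276 = -140
nΣX² − (ΣX)² = 7096 − 6889 = 207; nΣY² − (ΣY)² = 29776 − 29584 = 192
r = -140 / √(207 × 192) = -140 / 199.3590 ≈ -0.7023

-0.7023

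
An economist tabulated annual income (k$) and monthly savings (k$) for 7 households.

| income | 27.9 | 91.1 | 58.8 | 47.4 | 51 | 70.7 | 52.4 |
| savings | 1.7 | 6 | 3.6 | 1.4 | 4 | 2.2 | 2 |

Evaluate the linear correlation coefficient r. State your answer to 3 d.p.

n = 7, Σx = 399.3, Σy = 20.9, Σx² = 25127.07, Σy² = 78.65, Σxy = 1336.41
nΣxy − ΣxΣy = 9354.87 − 8345.37 = 1009.5
nΣx² − (Σx)² = 175889.49 − 159440.49 = 16449; nΣy² − (Σy)² = 550.55 − 436.81 = 113.74
r = 1009.5 / √(16449 × 113.74) = 1009.5 / 1367.8119 ≈ 0.738

0.738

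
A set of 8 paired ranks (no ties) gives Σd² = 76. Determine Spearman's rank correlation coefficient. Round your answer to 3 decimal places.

ρ = 1 − 6Σd² / [n(n²−1)] = 1 − 6×76 / (8×63)
  = 1 − 456/504 = 1 − 0.9048 ≈ 0.095

0.095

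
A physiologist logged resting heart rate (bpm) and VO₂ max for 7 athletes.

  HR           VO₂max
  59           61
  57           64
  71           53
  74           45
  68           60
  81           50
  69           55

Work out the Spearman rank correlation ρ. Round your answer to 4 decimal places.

-0.9643

Rank HR: 2, 1, 5, 6, 3, 7, 4
Rank VO₂max: 6, 7, 3, 1, 5, 2, 4
d = rank(HR) − rank(VO₂max): -4, -6, 2, 5, -2, 5, 0; Σd² = 110
ρ = 1 − 6Σd² / [n(n²−1)] = 1 − 6×110 / (7×48) = 1 − 660/336 ≈ -0.9643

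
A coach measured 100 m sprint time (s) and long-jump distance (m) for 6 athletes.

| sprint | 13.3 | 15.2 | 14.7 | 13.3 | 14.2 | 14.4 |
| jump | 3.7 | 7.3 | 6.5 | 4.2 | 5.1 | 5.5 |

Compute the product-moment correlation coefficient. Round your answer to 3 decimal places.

n = 6, Σx = 85.1, Σy = 32.3, Σx² = 1209.91, Σy² = 183.13, Σxy = 463.2
nΣxy − ΣxΣy = 2779.2 − 2748.73 = 30.47
nΣx² − (Σx)² = 7259.46 − 7242.01 = 17.45; nΣy² − (Σy)² = 1098.78 − 1043.29 = 55.49
r = 30.47 / √(17.45 × 55.49) = 30.47 / 31.1175 ≈ 0.979

0.979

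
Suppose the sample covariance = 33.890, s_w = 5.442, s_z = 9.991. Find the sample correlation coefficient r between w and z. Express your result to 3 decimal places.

0.623

r = Cov(w,z) / (s_w · s_z) = 33.890 / (5.442 × 9.991)
  = 33.890 / 54.3710 ≈ 0.623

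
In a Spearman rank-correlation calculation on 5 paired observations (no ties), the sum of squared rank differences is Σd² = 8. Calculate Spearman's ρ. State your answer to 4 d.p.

0.6000

ρ = 1 − 6Σd² / [n(n²−1)] = 1 − 6×8 / (5×24)
  = 1 − 48/120 = 1 − 0.40000 ≈ 0.6000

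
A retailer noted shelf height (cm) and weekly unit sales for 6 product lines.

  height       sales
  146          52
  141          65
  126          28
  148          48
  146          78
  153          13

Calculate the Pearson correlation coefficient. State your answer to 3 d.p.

n = 6, Σx = 860, Σy = 284, Σx² = 123702, Σy² = 16270, Σxy = 40766
nΣxy − ΣxΣy = 244596 − 244240 = 356
nΣx² − (Σx)² = 742212 − 739600 = 2612; nΣy² − (Σy)² = 97620 − 80656 = 16964
r = 356 / √(2612 × 16964) = 356 / 6656.5733 ≈ 0.053

0.053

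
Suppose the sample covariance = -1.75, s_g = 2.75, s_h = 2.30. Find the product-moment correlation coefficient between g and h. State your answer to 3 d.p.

r = Cov(g,h) / (s_g · s_h) = -1.75 / (2.75 × 2.30)
  = -1.75 / 6.3250 ≈ -0.277

-0.277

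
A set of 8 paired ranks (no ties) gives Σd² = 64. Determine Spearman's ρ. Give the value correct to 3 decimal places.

0.238

ρ = 1 − 6Σd² / [n(n²−1)] = 1 − 6×64 / (8×63)
  = 1 − 384/504 = 1 − 0.7619 ≈ 0.238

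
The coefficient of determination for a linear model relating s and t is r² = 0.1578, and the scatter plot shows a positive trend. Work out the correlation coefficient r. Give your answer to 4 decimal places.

|r| = √0.1578 = 0.3972
The association is positive, so r = 0.3972.

0.3972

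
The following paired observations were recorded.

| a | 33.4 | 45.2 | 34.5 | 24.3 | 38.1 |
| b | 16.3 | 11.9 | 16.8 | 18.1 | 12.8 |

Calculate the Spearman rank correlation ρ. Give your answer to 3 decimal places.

-0.900

Rank a: 2, 5, 3, 1, 4
Rank b: 3, 1, 4, 5, 2
d = rank(a) − rank(b): -1, 4, -1, -4, 2; Σd² = 38
ρ = 1 − 6Σd² / [n(n²−1)] = 1 − 6×38 / (5×24) = 1 − 228/120 ≈ -0.900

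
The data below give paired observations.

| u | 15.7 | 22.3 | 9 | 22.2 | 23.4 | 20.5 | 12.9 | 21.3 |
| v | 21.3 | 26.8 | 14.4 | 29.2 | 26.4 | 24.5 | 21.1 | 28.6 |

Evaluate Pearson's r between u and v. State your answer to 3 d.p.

n = 8, Σu = 147.3, Σv = 192.3, Σu² = 2905.53, Σv² = 4792.31, Σuv = 3711.27
nΣuv − ΣuΣv = 29690.16 − 28325.79 = 1364.37
nΣu² − (Σu)² = 23244.24 − 21697.29 = 1546.95; nΣv² − (Σv)² = 38338.48 − 36979.29 = 1359.19
r = 1364.37 / √(1546.95 × 1359.19) = 1364.37 / 1450.0341 ≈ 0.941

0.941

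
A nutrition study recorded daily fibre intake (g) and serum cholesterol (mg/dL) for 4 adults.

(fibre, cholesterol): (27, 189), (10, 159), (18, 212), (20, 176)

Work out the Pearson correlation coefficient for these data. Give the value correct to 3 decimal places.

n = 4, Σx = 75, Σy = 736, Σx² = 1553, Σy² = 136922, Σxy = 14029
nΣxy − ΣxΣy = 56116 − 55200 = 916
nΣx² − (Σx)² = 6212 − 5625 = 587; nΣy² − (Σy)² = 547688 − 541696 = 5992
r = 916 / √(587 × 5992) = 916 / 1875.4477 ≈ 0.488

0.488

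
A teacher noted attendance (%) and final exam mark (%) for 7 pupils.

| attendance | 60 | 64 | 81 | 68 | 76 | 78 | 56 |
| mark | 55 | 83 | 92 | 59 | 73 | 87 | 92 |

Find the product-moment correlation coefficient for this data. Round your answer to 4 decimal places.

n = 7, Σx = 483, Σy = 541, Σx² = 33877, Σy² = 43221, Σxy = 37562
nΣxy − ΣxΣy = 262934 − 261303 = 1631
nΣx² − (Σx)² = 237139 − 233289 = 3850; nΣy² − (Σy)² = 302547 − 292681 = 9866
r = 1631 / √(3850 × 9866) = 1631 / 6163.1242 ≈ 0.2646

0.2646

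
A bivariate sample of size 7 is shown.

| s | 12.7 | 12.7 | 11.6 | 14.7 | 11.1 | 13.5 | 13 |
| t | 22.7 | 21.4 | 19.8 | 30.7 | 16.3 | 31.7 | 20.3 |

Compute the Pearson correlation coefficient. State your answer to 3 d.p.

n = 7, Σs = 89.3, Σt = 162.9, Σs² = 1147.69, Σt² = 3990.45, Σst = 2113.82
nΣst − ΣsΣt = 14796.74 − 14546.97 = 249.77
nΣs² − (Σs)² = 8033.83 − 7974.49 = 59.34; nΣt² − (Σt)² = 27933.15 − 26536.41 = 1396.74
r = 249.77 / √(59.34 × 1396.74) = 249.77 / 287.8933 ≈ 0.868

0.868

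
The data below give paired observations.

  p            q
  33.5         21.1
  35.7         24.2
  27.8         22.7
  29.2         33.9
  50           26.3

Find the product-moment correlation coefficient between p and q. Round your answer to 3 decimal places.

n = 5, Σp = 176.2, Σq = 128.2, Σp² = 6522.22, Σq² = 3387.04, Σpq = 4506.73
nΣpq − ΣpΣq = 22533.65 − 22588.84 = -55.19
nΣp² − (Σp)² = 32611.1 − 31046.44 = 1564.66; nΣq² − (Σq)² = 16935.2 − 16435.24 = 499.96
r = -55.19 / √(1564.66 × 499.96) = -55.19 / 884.4588 ≈ -0.062

-0.062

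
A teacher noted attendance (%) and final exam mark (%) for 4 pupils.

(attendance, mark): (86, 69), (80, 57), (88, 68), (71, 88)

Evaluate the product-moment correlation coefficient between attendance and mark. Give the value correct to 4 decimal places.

n = 4, Σx = 325, Σy = 282, Σx² = 26581, Σy² = 20378, Σxy = 22726
nΣxy − ΣxΣy = 90904 − 91650 = -746
nΣx² − (Σx)² = 106324 − 105625 = 699; nΣy² − (Σy)² = 81512 − 79524 = 1988
r = -746 / √(699 × 1988) = -746 / 1178.8181 ≈ -0.6328

-0.6328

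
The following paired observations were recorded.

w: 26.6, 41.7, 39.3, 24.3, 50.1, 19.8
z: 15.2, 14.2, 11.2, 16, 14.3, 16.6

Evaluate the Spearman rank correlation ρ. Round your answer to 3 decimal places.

-0.771

Rank w: 3, 5, 4, 2, 6, 1
Rank z: 4, 2, 1, 5, 3, 6
d = rank(w) − rank(z): -1, 3, 3, -3, 3, -5; Σd² = 62
ρ = 1 − 6Σd² / [n(n²−1)] = 1 − 6×62 / (6×35) = 1 − 372/210 ≈ -0.771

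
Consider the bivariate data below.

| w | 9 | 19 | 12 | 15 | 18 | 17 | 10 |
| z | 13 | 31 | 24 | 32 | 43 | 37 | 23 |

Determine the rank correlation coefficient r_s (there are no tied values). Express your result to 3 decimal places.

Rank w: 1, 7, 3, 4, 6, 5, 2
Rank z: 1, 4, 3, 5, 7, 6, 2
d = rank(w) − rank(z): 0, 3, 0, -1, -1, -1, 0; Σd² = 12
ρ = 1 − 6Σd² / [n(n²−1)] = 1 − 6×12 / (7×48) = 1 − 72/336 ≈ 0.786

0.786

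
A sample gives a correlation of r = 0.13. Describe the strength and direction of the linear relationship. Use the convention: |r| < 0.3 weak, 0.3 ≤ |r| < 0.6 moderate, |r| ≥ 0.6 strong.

r = 0.13 > 0 so the relationship is positive.
|r| = 0.13, which falls in the weak range.

weak positive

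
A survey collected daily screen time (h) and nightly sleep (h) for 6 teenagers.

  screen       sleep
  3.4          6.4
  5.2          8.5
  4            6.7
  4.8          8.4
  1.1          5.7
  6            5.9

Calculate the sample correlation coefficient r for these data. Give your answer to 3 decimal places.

n = 6, Σx = 24.5, Σy = 41.6, Σx² = 114.85, Σy² = 295.96, Σxy = 174.75
nΣxy − ΣxΣy = 1048.5 − 1019.2 = 29.3
nΣx² − (Σx)² = 689.1 − 600.25 = 88.85; nΣy² − (Σy)² = 1775.76 − 1730.56 = 45.2
r = 29.3 / √(88.85 × 45.2) = 29.3 / 63.3721 ≈ 0.462

0.462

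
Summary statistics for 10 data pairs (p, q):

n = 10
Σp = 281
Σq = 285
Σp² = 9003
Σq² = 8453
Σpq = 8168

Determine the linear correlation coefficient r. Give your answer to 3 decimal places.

r = (nΣpq − ΣpΣq) / √[(nΣp² − (Σp)²)(nΣq² − (Σq)²)]
Numerator: 10×8168 − 281×285 = 1595
Denominator: √[(90030 − 78961)(84530 − 81225)] = √[11069 × 3305] = 6048.3919
r = 1595 / 6048.3919 ≈ 0.264

0.264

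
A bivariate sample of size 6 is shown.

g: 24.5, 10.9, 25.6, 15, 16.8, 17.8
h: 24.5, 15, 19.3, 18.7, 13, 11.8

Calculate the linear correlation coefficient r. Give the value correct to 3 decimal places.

0.607

n = 6, Σg = 110.6, Σh = 102.3, Σg² = 2198.5, Σh² = 1855.67, Σgh = 1966.77
nΣgh − ΣgΣh = 11800.62 − 11314.38 = 486.24
nΣg² − (Σg)² = 13191 − 12232.36 = 958.64; nΣh² − (Σh)² = 11134.02 − 10465.29 = 668.73
r = 486.24 / √(958.64 × 668.73) = 486.24 / 800.6693 ≈ 0.607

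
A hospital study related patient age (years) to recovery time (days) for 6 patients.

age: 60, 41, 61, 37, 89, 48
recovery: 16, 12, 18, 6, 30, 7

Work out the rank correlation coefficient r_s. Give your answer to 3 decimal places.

0.943

Rank age: 4, 2, 5, 1, 6, 3
Rank recovery: 4, 3, 5, 1, 6, 2
d = rank(age) − rank(recovery): 0, -1, 0, 0, 0, 1; Σd² = 2
ρ = 1 − 6Σd² / [n(n²−1)] = 1 − 6×2 / (6×35) = 1 − 12/210 ≈ 0.943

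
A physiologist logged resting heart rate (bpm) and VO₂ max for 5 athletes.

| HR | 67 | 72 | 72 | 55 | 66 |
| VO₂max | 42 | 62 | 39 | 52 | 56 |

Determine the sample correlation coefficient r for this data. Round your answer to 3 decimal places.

n = 5, Σx = 332, Σy = 251, Σx² = 22238, Σy² = 12969, Σxy = 16642
nΣxy − ΣxΣy = 83210 − 83332 = -122
nΣx² − (Σx)² = 111190 − 110224 = 966; nΣy² − (Σy)² = 64845 − 63001 = 1844
r = -122 / √(966 × 1844) = -122 / 1334.6550 ≈ -0.091

-0.091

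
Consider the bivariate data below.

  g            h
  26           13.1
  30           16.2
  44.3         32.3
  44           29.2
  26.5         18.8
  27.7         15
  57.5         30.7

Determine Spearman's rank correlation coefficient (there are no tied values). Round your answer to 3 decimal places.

Rank g: 1, 4, 6, 5, 2, 3, 7
Rank h: 1, 3, 7, 5, 4, 2, 6
d = rank(g) − rank(h): 0, 1, -1, 0, -2, 1, 1; Σd² = 8
ρ = 1 − 6Σd² / [n(n²−1)] = 1 − 6×8 / (7×48) = 1 − 48/336 ≈ 0.857

0.857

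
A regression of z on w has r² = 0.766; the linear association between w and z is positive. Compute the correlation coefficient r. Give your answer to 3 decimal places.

|r| = √0.766 = 0.875
The association is positive, so r = 0.875.

0.875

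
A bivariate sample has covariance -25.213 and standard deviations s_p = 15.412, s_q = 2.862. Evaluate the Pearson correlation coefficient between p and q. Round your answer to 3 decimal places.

-0.572

r = Cov(p,q) / (s_p · s_q) = -25.213 / (15.412 × 2.862)
  = -25.213 / 44.1091 ≈ -0.572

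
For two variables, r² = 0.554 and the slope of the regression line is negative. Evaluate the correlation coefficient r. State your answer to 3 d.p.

-0.744

|r| = √0.554 = 0.744
The association is negative, so r = −0.744.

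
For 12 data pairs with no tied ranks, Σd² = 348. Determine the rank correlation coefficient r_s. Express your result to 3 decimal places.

ρ = 1 − 6Σd² / [n(n²−1)] = 1 − 6×348 / (12×143)
  = 1 − 2088/1716 = 1 − 1.2168 ≈ -0.217

-0.217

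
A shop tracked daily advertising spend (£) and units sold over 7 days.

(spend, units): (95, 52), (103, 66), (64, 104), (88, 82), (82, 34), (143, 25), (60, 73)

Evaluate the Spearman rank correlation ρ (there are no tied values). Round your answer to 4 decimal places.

-0.6071

Rank spend: 5, 6, 2, 4, 3, 7, 1
Rank units: 3, 4, 7, 6, 2, 1, 5
d = rank(spend) − rank(units): 2, 2, -5, -2, 1, 6, -4; Σd² = 90
ρ = 1 − 6Σd² / [n(n²−1)] = 1 − 6×90 / (7×48) = 1 − 540/336 ≈ -0.6071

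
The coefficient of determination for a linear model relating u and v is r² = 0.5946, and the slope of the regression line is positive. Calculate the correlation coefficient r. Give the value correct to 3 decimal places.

|r| = √0.5946 = 0.771
The association is positive, so r = 0.771.

0.771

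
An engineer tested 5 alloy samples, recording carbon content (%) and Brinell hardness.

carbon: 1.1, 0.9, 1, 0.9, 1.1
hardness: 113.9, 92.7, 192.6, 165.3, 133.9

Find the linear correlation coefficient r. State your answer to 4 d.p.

n = 5, Σx = 5, Σy = 698.4, Σx² = 5.04, Σy² = 103914.56, Σxy = 697.38
nΣxy − ΣxΣy = 3486.9 − 3492 = -5.1
nΣx² − (Σx)² = 25.2 − 25 = 0.2; nΣy² − (Σy)² = 519572.8 − 487762.56 = 31810.24
r = -5.1 / √(0.2 × 31810.24) = -5.1 / 79.7624 ≈ -0.0639

-0.0639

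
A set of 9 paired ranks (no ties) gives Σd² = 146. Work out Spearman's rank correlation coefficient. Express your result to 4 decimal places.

ρ = 1 − 6Σd² / [n(n²−1)] = 1 − 6×146 / (9×80)
  = 1 − 876/720 = 1 − 1.21667 ≈ -0.2167

-0.2167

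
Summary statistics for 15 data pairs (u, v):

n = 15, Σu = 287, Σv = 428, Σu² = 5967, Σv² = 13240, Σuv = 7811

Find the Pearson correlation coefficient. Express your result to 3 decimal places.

-0.541

r = (nΣuv − ΣuΣv) / √[(nΣu² − (Σu)²)(nΣv² − (Σv)²)]
Numerator: 15×7811 − 287×428 = -5671
Denominator: √[(89505 − 82369)(198600 − 183184)] = √[7136 × 15416] = 10488.4973
r = -5671 / 10488.4973 ≈ -0.541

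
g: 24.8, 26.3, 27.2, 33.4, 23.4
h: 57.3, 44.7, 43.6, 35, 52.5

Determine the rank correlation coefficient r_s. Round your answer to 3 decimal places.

Rank g: 2, 3, 4, 5, 1
Rank h: 5, 3, 2, 1, 4
d = rank(g) − rank(h): -3, 0, 2, 4, -3; Σd² = 38
ρ = 1 − 6Σd² / [n(n²−1)] = 1 − 6×38 / (5×24) = 1 − 228/120 ≈ -0.900

-0.900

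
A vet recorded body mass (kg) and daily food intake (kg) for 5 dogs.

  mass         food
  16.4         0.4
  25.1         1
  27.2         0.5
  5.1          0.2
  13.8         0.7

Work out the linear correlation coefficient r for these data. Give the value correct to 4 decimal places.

n = 5, Σx = 87.6, Σy = 2.8, Σx² = 1855.26, Σy² = 1.94, Σxy = 55.94
nΣxy − ΣxΣy = 279.7 − 245.28 = 34.42
nΣx² − (Σx)² = 9276.3 − 7673.76 = 1602.54; nΣy² − (Σy)² = 9.7 − 7.84 = 1.86
r = 34.42 / √(1602.54 × 1.86) = 34.42 / 54.5960 ≈ 0.6304

0.6304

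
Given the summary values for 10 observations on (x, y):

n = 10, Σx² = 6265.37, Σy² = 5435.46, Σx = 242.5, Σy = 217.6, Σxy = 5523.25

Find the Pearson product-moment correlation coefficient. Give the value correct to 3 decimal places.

0.475

r = (nΣxy − ΣxΣy) / √[(nΣx² − (Σx)²)(nΣy² − (Σy)²)]
Numerator: 10×5523.25 − 242.5×217.6 = 2464.5
Denominator: √[(62653.7 − 58806.25)(54354.6 − 47349.76)] = √[3847.45 × 7004.84] = 5191.4133
r = 2464.5 / 5191.4133 ≈ 0.475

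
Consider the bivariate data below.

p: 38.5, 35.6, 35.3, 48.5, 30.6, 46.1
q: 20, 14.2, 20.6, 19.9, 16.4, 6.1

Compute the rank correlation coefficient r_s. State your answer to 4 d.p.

Rank p: 4, 3, 2, 6, 1, 5
Rank q: 5, 2, 6, 4, 3, 1
d = rank(p) − rank(q): -1, 1, -4, 2, -2, 4; Σd² = 42
ρ = 1 − 6Σd² / [n(n²−1)] = 1 − 6×42 / (6×35) = 1 − 252/210 ≈ -0.2000

-0.2000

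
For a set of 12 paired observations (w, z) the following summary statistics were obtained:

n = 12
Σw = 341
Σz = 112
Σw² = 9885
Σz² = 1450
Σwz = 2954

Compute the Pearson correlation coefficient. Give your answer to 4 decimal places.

r = (nΣwz − ΣwΣz) / √[(nΣw² − (Σw)²)(nΣz² − (Σz)²)]
Numerator: 12×2954 − 341×112 = -2744
Denominator: √[(118620 − 116281)(17400 − 12544)] = √[2339 × 4856] = 3370.1905
r = -2744 / 3370.1905 ≈ -0.8142

-0.8142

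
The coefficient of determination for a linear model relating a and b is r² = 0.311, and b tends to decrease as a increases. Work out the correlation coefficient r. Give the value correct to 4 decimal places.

-0.5577

|r| = √0.311 = 0.5577
The association is negative, so r = −0.5577.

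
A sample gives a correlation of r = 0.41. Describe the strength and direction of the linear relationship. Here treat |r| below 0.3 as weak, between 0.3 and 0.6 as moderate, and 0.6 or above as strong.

moderate positive

r = 0.41 > 0 so the relationship is positive.
|r| = 0.41, which falls in the moderate range.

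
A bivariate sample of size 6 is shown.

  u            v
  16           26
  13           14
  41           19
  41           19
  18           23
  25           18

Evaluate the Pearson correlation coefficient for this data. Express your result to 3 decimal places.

n = 6, Σu = 154, Σv = 119, Σu² = 4736, Σv² = 2447, Σuv = 3020
nΣuv − ΣuΣv = 18120 − 18326 = -206
nΣu² − (Σu)² = 28416 − 23716 = 4700; nΣv² − (Σv)² = 14682 − 14161 = 521
r = -206 / √(4700 × 521) = -206 / 1564.8323 ≈ -0.132

-0.132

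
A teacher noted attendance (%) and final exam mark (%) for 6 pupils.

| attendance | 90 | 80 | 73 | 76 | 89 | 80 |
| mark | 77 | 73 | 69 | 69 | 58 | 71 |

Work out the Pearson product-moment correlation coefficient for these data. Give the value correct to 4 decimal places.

-0.1051

n = 6, Σx = 488, Σy = 417, Σx² = 39926, Σy² = 29185, Σxy = 33893
nΣxy − ΣxΣy = 203358 − 203496 = -138
nΣx² − (Σx)² = 239556 − 238144 = 1412; nΣy² − (Σy)² = 175110 − 173889 = 1221
r = -138 / √(1412 × 1221) = -138 / 1313.0316 ≈ -0.1051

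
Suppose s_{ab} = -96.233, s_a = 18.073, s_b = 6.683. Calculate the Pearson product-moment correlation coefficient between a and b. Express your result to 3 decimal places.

-0.797

r = Cov(a,b) / (s_a · s_b) = -96.233 / (18.073 × 6.683)
  = -96.233 / 120.7819 ≈ -0.797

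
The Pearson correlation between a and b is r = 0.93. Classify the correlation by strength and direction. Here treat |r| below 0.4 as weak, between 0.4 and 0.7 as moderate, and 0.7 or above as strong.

r = 0.93 > 0 so the relationship is positive.
|r| = 0.93, which falls in the strong range.

strong positive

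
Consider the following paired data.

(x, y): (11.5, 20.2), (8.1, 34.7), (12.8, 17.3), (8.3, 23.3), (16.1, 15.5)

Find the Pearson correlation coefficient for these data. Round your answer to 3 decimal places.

-0.821

n = 5, Σx = 56.8, Σy = 111, Σx² = 689.8, Σy² = 2694.56, Σxy = 1177.75
nΣxy − ΣxΣy = 5888.75 − 6304.8 = -416.05
nΣx² − (Σx)² = 3449 − 3226.24 = 222.76; nΣy² − (Σy)² = 13472.8 − 12321 = 1151.8
r = -416.05 / √(222.76 × 1151.8) = -416.05 / 506.5323 ≈ -0.821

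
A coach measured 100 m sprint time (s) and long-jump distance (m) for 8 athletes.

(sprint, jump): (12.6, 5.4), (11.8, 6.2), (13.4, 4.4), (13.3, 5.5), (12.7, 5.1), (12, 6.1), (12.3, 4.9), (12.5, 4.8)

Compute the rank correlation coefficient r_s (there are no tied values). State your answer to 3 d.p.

-0.571

Rank sprint: 5, 1, 8, 7, 6, 2, 3, 4
Rank jump: 5, 8, 1, 6, 4, 7, 3, 2
d = rank(sprint) − rank(jump): 0, -7, 7, 1, 2, -5, 0, 2; Σd² = 132
ρ = 1 − 6Σd² / [n(n²−1)] = 1 − 6×132 / (8×63) = 1 − 792/504 ≈ -0.571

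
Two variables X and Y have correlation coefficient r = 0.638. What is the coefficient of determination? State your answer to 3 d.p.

r² = (0.638)² = 0.407

0.407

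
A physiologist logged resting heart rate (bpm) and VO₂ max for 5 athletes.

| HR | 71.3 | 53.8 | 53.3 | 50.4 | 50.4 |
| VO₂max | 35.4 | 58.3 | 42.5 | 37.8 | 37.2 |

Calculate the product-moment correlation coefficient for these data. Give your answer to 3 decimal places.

n = 5, Σx = 279.2, Σy = 211.2, Σx² = 15899.34, Σy² = 9270.98, Σxy = 11705.81
nΣxy − ΣxΣy = 58529.05 − 58967.04 = -437.99
nΣx² − (Σx)² = 79496.7 − 77952.64 = 1544.06; nΣy² − (Σy)² = 46354.9 − 44605.44 = 1749.46
r = -437.99 / √(1544.06 × 1749.46) = -437.99 / 1643.5544 ≈ -0.266

-0.266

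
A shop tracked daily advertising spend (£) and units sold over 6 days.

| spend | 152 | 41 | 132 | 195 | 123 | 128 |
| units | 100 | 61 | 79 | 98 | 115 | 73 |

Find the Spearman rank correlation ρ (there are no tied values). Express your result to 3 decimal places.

Rank spend: 5, 1, 4, 6, 2, 3
Rank units: 5, 1, 3, 4, 6, 2
d = rank(spend) − rank(units): 0, 0, 1, 2, -4, 1; Σd² = 22
ρ = 1 − 6Σd² / [n(n²−1)] = 1 − 6×22 / (6×35) = 1 − 132/210 ≈ 0.371

0.371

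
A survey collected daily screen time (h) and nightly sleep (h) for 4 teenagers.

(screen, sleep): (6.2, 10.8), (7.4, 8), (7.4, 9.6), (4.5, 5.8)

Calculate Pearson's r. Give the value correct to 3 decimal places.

0.593

n = 4, Σx = 25.5, Σy = 34.2, Σx² = 168.21, Σy² = 306.44, Σxy = 223.3
nΣxy − ΣxΣy = 893.2 − 872.1 = 21.1
nΣx² − (Σx)² = 672.84 − 650.25 = 22.59; nΣy² − (Σy)² = 1225.76 − 1169.64 = 56.12
r = 21.1 / √(22.59 × 56.12) = 21.1 / 35.6055 ≈ 0.593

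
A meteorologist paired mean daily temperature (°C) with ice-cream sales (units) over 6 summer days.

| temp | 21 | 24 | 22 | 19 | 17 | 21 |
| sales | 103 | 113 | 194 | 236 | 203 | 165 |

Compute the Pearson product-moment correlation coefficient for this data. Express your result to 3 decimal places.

n = 6, Σx = 124, Σy = 1014, Σx² = 2592, Σy² = 185144, Σxy = 20543
nΣxy − ΣxΣy = 123258 − 125736 = -2478
nΣx² − (Σx)² = 15552 − 15376 = 176; nΣy² − (Σy)² = 1110864 − 1028196 = 82668
r = -2478 / √(176 × 82668) = -2478 / 3814.3896 ≈ -0.650

-0.650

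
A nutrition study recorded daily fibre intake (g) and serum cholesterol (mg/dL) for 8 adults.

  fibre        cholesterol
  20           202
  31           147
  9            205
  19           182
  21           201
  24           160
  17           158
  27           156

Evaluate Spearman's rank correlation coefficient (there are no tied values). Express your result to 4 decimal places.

-0.6905

Rank fibre: 4, 8, 1, 3, 5, 6, 2, 7
Rank cholesterol: 7, 1, 8, 5, 6, 4, 3, 2
d = rank(fibre) − rank(cholesterol): -3, 7, -7, -2, -1, 2, -1, 5; Σd² = 142
ρ = 1 − 6Σd² / [n(n²−1)] = 1 − 6×142 / (8×63) = 1 − 852/504 ≈ -0.6905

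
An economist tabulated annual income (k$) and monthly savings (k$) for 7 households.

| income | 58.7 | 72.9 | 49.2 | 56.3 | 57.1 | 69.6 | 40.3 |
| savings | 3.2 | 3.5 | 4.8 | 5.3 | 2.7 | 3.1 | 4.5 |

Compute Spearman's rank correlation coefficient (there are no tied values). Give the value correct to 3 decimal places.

Rank income: 5, 7, 2, 3, 4, 6, 1
Rank savings: 3, 4, 6, 7, 1, 2, 5
d = rank(income) − rank(savings): 2, 3, -4, -4, 3, 4, -4; Σd² = 86
ρ = 1 − 6Σd² / [n(n²−1)] = 1 − 6×86 / (7×48) = 1 − 516/336 ≈ -0.536

-0.536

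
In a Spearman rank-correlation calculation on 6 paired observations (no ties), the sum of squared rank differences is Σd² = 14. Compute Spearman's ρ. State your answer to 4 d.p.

0.6000

ρ = 1 − 6Σd² / [n(n²−1)] = 1 − 6×14 / (6×35)
  = 1 − 84/210 = 1 − 0.40000 ≈ 0.6000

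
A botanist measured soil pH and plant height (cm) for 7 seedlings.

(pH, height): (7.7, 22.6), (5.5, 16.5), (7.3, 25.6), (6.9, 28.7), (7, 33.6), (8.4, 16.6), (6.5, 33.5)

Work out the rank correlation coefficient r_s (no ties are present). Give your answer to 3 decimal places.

-0.143

Rank pH: 6, 1, 5, 3, 4, 7, 2
Rank height: 3, 1, 4, 5, 7, 2, 6
d = rank(pH) − rank(height): 3, 0, 1, -2, -3, 5, -4; Σd² = 64
ρ = 1 − 6Σd² / [n(n²−1)] = 1 − 6×64 / (7×48) = 1 − 384/336 ≈ -0.143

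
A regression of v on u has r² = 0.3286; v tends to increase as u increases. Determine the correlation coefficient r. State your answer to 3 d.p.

|r| = √0.3286 = 0.573
The association is positive, so r = 0.573.

0.573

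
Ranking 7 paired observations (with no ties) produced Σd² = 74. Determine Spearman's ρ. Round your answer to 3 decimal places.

-0.321

ρ = 1 − 6Σd² / [n(n²−1)] = 1 − 6×74 / (7×48)
  = 1 − 444/336 = 1 − 1.3214 ≈ -0.321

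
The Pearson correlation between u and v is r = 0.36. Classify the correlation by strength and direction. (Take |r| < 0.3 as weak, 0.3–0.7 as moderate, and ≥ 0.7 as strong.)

moderate positive

r = 0.36 > 0 so the relationship is positive.
|r| = 0.36, which falls in the moderate range.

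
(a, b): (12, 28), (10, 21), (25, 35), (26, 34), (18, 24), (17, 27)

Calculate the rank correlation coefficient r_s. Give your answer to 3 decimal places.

Rank a: 2, 1, 5, 6, 4, 3
Rank b: 4, 1, 6, 5, 2, 3
d = rank(a) − rank(b): -2, 0, -1, 1, 2, 0; Σd² = 10
ρ = 1 − 6Σd² / [n(n²−1)] = 1 − 6×10 / (6×35) = 1 − 60/210 ≈ 0.714

0.714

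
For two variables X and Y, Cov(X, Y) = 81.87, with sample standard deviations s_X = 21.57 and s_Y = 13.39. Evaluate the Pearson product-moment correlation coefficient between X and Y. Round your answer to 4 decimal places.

r = Cov(X,Y) / (s_X · s_Y) = 81.87 / (21.57 × 13.39)
  = 81.87 / 288.8223 ≈ 0.2835

0.2835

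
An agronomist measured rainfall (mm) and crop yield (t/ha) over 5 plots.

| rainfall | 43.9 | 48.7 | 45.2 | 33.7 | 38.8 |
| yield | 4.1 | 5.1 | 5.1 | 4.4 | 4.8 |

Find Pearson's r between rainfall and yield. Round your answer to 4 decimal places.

n = 5, Σx = 210.3, Σy = 23.5, Σx² = 8983.07, Σy² = 111.23, Σxy = 993.4
nΣxy − ΣxΣy = 4967 − 4942.05 = 24.95
nΣx² − (Σx)² = 44915.35 − 44226.09 = 689.26; nΣy² − (Σy)² = 556.15 − 552.25 = 3.9
r = 24.95 / √(689.26 × 3.9) = 24.95 / 51.8470 ≈ 0.4812

0.4812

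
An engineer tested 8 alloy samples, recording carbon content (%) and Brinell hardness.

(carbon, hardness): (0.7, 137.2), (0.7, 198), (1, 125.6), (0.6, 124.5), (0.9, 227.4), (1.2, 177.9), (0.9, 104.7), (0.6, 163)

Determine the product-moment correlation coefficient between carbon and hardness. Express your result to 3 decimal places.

0.113

n = 8, Σx = 6.6, Σy = 1258.3, Σx² = 5.76, Σy² = 210193.71, Σxy = 1045.11
nΣxy − ΣxΣy = 8360.88 − 8304.78 = 56.1
nΣx² − (Σx)² = 46.08 − 43.56 = 2.52; nΣy² − (Σy)² = 1681549.68 − 1583318.89 = 98230.79
r = 56.1 / √(2.52 × 98230.79) = 56.1 / 497.5355 ≈ 0.113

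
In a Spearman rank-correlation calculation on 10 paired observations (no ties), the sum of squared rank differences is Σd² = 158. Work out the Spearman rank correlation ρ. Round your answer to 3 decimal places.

ρ = 1 − 6Σd² / [n(n²−1)] = 1 − 6×158 / (10×99)
  = 1 − 948/990 = 1 − 0.9576 ≈ 0.042

0.042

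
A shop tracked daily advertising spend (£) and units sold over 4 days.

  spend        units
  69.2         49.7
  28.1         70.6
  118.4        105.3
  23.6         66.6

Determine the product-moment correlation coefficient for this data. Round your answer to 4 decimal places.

0.6418

n = 4, Σx = 239.3, Σy = 292.2, Σx² = 20153.77, Σy² = 22978.1, Σxy = 19462.38
nΣxy − ΣxΣy = 77849.52 − 69923.46 = 7926.06
nΣx² − (Σx)² = 80615.08 − 57264.49 = 23350.59; nΣy² − (Σy)² = 91912.4 − 85380.84 = 6531.56
r = 7926.06 / √(23350.59 × 6531.56) = 7926.06 / 12349.7279 ≈ 0.6418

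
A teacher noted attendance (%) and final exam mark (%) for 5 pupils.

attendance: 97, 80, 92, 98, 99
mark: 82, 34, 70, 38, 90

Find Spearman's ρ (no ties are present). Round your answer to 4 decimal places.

0.7000

Rank attendance: 3, 1, 2, 4, 5
Rank mark: 4, 1, 3, 2, 5
d = rank(attendance) − rank(mark): -1, 0, -1, 2, 0; Σd² = 6
ρ = 1 − 6Σd² / [n(n²−1)] = 1 − 6×6 / (5×24) = 1 − 36/120 ≈ 0.7000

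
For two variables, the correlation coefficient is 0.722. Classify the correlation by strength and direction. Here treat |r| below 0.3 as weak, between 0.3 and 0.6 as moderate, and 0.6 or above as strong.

r = 0.722 > 0 so the relationship is positive.
|r| = 0.722, which falls in the strong range.

strong positive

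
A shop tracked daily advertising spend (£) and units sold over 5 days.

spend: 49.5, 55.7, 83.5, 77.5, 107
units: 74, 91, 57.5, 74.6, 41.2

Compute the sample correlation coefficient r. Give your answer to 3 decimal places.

n = 5, Σx = 373.2, Σy = 338.3, Σx² = 29980.24, Σy² = 24325.85, Σxy = 23722.85
nΣxy − ΣxΣy = 118614.25 − 126253.56 = -7639.31
nΣx² − (Σx)² = 149901.2 − 139278.24 = 10622.96; nΣy² − (Σy)² = 121629.25 − 114446.89 = 7182.36
r = -7639.31 / √(10622.96 × 7182.36) = -7639.31 / 8734.8682 ≈ -0.875

-0.875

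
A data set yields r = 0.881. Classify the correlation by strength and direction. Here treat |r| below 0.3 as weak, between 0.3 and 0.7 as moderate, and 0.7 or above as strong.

strong positive

r = 0.881 > 0 so the relationship is positive.
|r| = 0.881, which falls in the strong range.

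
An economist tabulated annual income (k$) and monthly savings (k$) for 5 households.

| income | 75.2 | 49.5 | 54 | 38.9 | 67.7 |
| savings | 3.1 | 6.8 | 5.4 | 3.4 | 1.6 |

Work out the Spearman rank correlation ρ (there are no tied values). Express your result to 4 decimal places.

-0.6000

Rank income: 5, 2, 3, 1, 4
Rank savings: 2, 5, 4, 3, 1
d = rank(income) − rank(savings): 3, -3, -1, -2, 3; Σd² = 32
ρ = 1 − 6Σd² / [n(n²−1)] = 1 − 6×32 / (5×24) = 1 − 192/120 ≈ -0.6000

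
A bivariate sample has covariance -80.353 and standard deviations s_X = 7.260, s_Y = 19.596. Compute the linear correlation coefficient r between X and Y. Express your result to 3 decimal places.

r = Cov(X,Y) / (s_X · s_Y) = -80.353 / (7.260 × 19.596)
  = -80.353 / 142.2670 ≈ -0.565

-0.565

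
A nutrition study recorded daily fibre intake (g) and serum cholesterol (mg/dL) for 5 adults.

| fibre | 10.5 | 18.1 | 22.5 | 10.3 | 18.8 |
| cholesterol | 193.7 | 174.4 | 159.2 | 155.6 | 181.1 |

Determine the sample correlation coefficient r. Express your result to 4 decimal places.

-0.2312

n = 5, Σx = 80.2, Σy = 864, Σx² = 1403.64, Σy² = 150288.26, Σxy = 13779.85
nΣxy − ΣxΣy = 68899.25 − 69292.8 = -393.55
nΣx² − (Σx)² = 7018.2 − 6432.04 = 586.16; nΣy² − (Σy)² = 751441.3 − 746496 = 4945.3
r = -393.55 / √(586.16 × 4945.3) = -393.55 / 1702.5678 ≈ -0.2312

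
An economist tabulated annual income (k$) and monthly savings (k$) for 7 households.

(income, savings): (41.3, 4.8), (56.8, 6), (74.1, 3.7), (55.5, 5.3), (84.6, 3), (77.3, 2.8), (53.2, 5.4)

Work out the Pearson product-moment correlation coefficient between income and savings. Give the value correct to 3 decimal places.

-0.816

n = 7, Σx = 442.8, Σy = 31, Σx² = 29465.68, Σy² = 146.82, Σxy = 1864.88
nΣxy − ΣxΣy = 13054.16 − 13726.8 = -672.64
nΣx² − (Σx)² = 206259.76 − 196071.84 = 10187.92; nΣy² − (Σy)² = 1027.74 − 961 = 66.74
r = -672.64 / √(10187.92 × 66.74) = -672.64 / 824.5858 ≈ -0.816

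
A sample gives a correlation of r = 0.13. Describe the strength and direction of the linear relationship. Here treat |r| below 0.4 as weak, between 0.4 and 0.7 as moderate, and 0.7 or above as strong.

r = 0.13 > 0 so the relationship is positive.
|r| = 0.13, which falls in the weak range.

weak positive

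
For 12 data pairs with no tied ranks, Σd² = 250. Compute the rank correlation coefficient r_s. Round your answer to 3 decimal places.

ρ = 1 − 6Σd² / [n(n²−1)] = 1 − 6×250 / (12×143)
  = 1 − 1500/1716 = 1 − 0.8741 ≈ 0.126

0.126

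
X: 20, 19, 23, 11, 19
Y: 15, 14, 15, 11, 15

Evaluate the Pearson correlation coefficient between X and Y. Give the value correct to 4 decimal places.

n = 5, ΣX = 92, ΣY = 70, ΣX² = 1772, ΣY² = 992, ΣXY = 1317
nΣXY − ΣXΣY = 6585 − 6440 = 145
nΣX² − (ΣX)² = 8860 − 8464 = 396; nΣY² − (ΣY)² = 4960 − 4900 = 60
r = 145 / √(396 × 60) = 145 / 154.1428 ≈ 0.9407

0.9407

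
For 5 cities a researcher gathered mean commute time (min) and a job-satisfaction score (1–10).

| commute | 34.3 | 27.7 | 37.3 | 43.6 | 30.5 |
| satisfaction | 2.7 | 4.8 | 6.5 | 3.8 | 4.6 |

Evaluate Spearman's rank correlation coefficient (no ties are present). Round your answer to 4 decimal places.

-0.2000

Rank commute: 3, 1, 4, 5, 2
Rank satisfaction: 1, 4, 5, 2, 3
d = rank(commute) − rank(satisfaction): 2, -3, -1, 3, -1; Σd² = 24
ρ = 1 − 6Σd² / [n(n²−1)] = 1 − 6×24 / (5×24) = 1 − 144/120 ≈ -0.2000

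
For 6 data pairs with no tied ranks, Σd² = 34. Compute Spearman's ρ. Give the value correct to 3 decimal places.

0.029

ρ = 1 − 6Σd² / [n(n²−1)] = 1 − 6×34 / (6×35)
  = 1 − 204/210 = 1 − 0.9714 ≈ 0.029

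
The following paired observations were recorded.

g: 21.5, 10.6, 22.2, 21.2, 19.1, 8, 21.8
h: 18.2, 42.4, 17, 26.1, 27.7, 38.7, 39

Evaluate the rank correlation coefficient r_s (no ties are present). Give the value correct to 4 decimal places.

Rank g: 5, 2, 7, 4, 3, 1, 6
Rank h: 2, 7, 1, 3, 4, 5, 6
d = rank(g) − rank(h): 3, -5, 6, 1, -1, -4, 0; Σd² = 88
ρ = 1 − 6Σd² / [n(n²−1)] = 1 − 6×88 / (7×48) = 1 − 528/336 ≈ -0.5714

-0.5714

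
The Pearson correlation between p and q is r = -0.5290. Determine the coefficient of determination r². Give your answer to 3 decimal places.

r² = (-0.5290)² = 0.280

0.280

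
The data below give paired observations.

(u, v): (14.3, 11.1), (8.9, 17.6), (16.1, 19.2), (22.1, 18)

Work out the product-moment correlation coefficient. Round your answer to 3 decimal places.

0.180

n = 4, Σu = 61.4, Σv = 65.9, Σu² = 1031.32, Σv² = 1125.61, Σuv = 1022.29
nΣuv − ΣuΣv = 4089.16 − 4046.26 = 42.9
nΣu² − (Σu)² = 4125.28 − 3769.96 = 355.32; nΣv² − (Σv)² = 4502.44 − 4342.81 = 159.63
r = 42.9 / √(355.32 × 159.63) = 42.9 / 238.1590 ≈ 0.180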